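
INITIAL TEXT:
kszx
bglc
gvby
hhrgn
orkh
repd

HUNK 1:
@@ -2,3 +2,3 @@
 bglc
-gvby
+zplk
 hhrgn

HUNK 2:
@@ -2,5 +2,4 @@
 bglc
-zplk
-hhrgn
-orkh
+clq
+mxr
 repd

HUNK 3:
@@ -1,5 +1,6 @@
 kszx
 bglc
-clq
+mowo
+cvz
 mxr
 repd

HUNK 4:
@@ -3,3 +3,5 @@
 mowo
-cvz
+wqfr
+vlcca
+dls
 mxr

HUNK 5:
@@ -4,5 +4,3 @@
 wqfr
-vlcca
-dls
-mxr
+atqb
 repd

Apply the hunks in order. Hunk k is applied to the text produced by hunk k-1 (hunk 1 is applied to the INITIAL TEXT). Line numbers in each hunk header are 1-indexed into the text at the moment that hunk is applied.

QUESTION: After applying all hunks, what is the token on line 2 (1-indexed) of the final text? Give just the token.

Hunk 1: at line 2 remove [gvby] add [zplk] -> 6 lines: kszx bglc zplk hhrgn orkh repd
Hunk 2: at line 2 remove [zplk,hhrgn,orkh] add [clq,mxr] -> 5 lines: kszx bglc clq mxr repd
Hunk 3: at line 1 remove [clq] add [mowo,cvz] -> 6 lines: kszx bglc mowo cvz mxr repd
Hunk 4: at line 3 remove [cvz] add [wqfr,vlcca,dls] -> 8 lines: kszx bglc mowo wqfr vlcca dls mxr repd
Hunk 5: at line 4 remove [vlcca,dls,mxr] add [atqb] -> 6 lines: kszx bglc mowo wqfr atqb repd
Final line 2: bglc

Answer: bglc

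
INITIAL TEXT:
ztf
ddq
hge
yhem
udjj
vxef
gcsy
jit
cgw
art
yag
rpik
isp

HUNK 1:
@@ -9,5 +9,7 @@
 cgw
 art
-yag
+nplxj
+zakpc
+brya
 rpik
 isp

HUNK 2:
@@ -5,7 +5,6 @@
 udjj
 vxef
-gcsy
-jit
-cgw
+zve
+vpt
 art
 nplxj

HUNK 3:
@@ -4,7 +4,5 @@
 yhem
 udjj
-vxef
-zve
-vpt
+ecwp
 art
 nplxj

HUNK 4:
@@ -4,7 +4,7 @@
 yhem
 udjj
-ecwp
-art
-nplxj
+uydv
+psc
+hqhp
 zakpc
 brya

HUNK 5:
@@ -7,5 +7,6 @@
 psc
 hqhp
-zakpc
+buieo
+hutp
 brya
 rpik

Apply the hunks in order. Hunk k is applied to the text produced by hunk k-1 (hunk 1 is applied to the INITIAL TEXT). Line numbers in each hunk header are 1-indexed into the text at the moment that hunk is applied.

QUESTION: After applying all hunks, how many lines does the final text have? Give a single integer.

Hunk 1: at line 9 remove [yag] add [nplxj,zakpc,brya] -> 15 lines: ztf ddq hge yhem udjj vxef gcsy jit cgw art nplxj zakpc brya rpik isp
Hunk 2: at line 5 remove [gcsy,jit,cgw] add [zve,vpt] -> 14 lines: ztf ddq hge yhem udjj vxef zve vpt art nplxj zakpc brya rpik isp
Hunk 3: at line 4 remove [vxef,zve,vpt] add [ecwp] -> 12 lines: ztf ddq hge yhem udjj ecwp art nplxj zakpc brya rpik isp
Hunk 4: at line 4 remove [ecwp,art,nplxj] add [uydv,psc,hqhp] -> 12 lines: ztf ddq hge yhem udjj uydv psc hqhp zakpc brya rpik isp
Hunk 5: at line 7 remove [zakpc] add [buieo,hutp] -> 13 lines: ztf ddq hge yhem udjj uydv psc hqhp buieo hutp brya rpik isp
Final line count: 13

Answer: 13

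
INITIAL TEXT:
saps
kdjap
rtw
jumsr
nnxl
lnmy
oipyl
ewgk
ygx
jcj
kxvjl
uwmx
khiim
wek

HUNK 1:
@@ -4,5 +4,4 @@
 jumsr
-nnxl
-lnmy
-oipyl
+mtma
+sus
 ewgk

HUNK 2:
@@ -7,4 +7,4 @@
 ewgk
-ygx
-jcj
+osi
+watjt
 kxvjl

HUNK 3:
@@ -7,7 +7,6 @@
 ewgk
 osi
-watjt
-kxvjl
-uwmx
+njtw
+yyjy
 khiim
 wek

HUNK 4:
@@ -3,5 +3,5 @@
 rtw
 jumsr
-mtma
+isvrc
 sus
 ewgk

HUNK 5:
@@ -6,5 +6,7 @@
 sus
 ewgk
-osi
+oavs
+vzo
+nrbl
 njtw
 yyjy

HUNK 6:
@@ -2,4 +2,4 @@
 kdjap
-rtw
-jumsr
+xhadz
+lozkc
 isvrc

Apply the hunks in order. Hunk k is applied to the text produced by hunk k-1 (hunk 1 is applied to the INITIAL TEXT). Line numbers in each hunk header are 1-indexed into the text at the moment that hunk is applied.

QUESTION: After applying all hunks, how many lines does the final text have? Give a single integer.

Answer: 14

Derivation:
Hunk 1: at line 4 remove [nnxl,lnmy,oipyl] add [mtma,sus] -> 13 lines: saps kdjap rtw jumsr mtma sus ewgk ygx jcj kxvjl uwmx khiim wek
Hunk 2: at line 7 remove [ygx,jcj] add [osi,watjt] -> 13 lines: saps kdjap rtw jumsr mtma sus ewgk osi watjt kxvjl uwmx khiim wek
Hunk 3: at line 7 remove [watjt,kxvjl,uwmx] add [njtw,yyjy] -> 12 lines: saps kdjap rtw jumsr mtma sus ewgk osi njtw yyjy khiim wek
Hunk 4: at line 3 remove [mtma] add [isvrc] -> 12 lines: saps kdjap rtw jumsr isvrc sus ewgk osi njtw yyjy khiim wek
Hunk 5: at line 6 remove [osi] add [oavs,vzo,nrbl] -> 14 lines: saps kdjap rtw jumsr isvrc sus ewgk oavs vzo nrbl njtw yyjy khiim wek
Hunk 6: at line 2 remove [rtw,jumsr] add [xhadz,lozkc] -> 14 lines: saps kdjap xhadz lozkc isvrc sus ewgk oavs vzo nrbl njtw yyjy khiim wek
Final line count: 14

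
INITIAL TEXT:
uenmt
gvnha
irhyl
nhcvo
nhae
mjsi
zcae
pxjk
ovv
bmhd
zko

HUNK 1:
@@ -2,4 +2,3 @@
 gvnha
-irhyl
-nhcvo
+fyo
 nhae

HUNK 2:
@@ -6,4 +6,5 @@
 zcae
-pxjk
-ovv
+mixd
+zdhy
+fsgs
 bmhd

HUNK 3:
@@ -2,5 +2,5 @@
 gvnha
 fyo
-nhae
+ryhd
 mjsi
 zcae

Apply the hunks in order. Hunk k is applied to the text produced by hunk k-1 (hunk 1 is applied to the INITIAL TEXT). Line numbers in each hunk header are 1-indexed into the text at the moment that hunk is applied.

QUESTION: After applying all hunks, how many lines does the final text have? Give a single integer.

Answer: 11

Derivation:
Hunk 1: at line 2 remove [irhyl,nhcvo] add [fyo] -> 10 lines: uenmt gvnha fyo nhae mjsi zcae pxjk ovv bmhd zko
Hunk 2: at line 6 remove [pxjk,ovv] add [mixd,zdhy,fsgs] -> 11 lines: uenmt gvnha fyo nhae mjsi zcae mixd zdhy fsgs bmhd zko
Hunk 3: at line 2 remove [nhae] add [ryhd] -> 11 lines: uenmt gvnha fyo ryhd mjsi zcae mixd zdhy fsgs bmhd zko
Final line count: 11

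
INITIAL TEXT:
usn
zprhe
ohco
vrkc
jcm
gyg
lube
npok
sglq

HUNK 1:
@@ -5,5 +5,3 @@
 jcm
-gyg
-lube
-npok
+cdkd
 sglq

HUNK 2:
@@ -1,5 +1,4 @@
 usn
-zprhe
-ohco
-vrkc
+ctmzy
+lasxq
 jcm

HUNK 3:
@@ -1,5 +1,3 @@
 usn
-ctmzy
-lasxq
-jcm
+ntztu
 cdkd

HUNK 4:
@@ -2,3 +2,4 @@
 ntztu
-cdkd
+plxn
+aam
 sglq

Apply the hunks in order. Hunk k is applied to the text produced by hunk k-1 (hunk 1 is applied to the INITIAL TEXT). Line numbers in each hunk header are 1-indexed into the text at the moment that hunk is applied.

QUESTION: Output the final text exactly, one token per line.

Hunk 1: at line 5 remove [gyg,lube,npok] add [cdkd] -> 7 lines: usn zprhe ohco vrkc jcm cdkd sglq
Hunk 2: at line 1 remove [zprhe,ohco,vrkc] add [ctmzy,lasxq] -> 6 lines: usn ctmzy lasxq jcm cdkd sglq
Hunk 3: at line 1 remove [ctmzy,lasxq,jcm] add [ntztu] -> 4 lines: usn ntztu cdkd sglq
Hunk 4: at line 2 remove [cdkd] add [plxn,aam] -> 5 lines: usn ntztu plxn aam sglq

Answer: usn
ntztu
plxn
aam
sglq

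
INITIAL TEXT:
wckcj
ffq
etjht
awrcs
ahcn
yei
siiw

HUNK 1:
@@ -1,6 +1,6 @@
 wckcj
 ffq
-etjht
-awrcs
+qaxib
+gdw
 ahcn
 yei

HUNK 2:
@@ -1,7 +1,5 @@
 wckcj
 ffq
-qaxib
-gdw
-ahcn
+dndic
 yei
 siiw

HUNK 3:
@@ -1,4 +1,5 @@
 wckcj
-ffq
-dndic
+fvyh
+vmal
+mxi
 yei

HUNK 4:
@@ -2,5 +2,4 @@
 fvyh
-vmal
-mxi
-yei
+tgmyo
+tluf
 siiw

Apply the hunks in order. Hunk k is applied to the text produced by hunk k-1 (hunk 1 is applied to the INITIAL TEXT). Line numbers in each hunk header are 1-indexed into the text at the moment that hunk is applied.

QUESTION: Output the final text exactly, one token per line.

Hunk 1: at line 1 remove [etjht,awrcs] add [qaxib,gdw] -> 7 lines: wckcj ffq qaxib gdw ahcn yei siiw
Hunk 2: at line 1 remove [qaxib,gdw,ahcn] add [dndic] -> 5 lines: wckcj ffq dndic yei siiw
Hunk 3: at line 1 remove [ffq,dndic] add [fvyh,vmal,mxi] -> 6 lines: wckcj fvyh vmal mxi yei siiw
Hunk 4: at line 2 remove [vmal,mxi,yei] add [tgmyo,tluf] -> 5 lines: wckcj fvyh tgmyo tluf siiw

Answer: wckcj
fvyh
tgmyo
tluf
siiw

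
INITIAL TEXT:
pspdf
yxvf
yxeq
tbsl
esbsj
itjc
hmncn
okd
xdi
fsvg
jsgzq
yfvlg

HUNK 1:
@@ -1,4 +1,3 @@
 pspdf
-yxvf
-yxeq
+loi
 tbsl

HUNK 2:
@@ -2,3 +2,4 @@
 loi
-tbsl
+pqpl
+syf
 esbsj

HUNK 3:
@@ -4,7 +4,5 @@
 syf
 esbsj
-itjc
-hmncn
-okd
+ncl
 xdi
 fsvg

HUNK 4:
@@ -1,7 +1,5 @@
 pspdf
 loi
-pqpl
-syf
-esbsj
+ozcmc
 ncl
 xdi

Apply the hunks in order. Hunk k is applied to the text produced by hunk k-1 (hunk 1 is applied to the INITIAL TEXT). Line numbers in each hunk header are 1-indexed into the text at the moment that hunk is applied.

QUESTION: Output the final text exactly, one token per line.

Hunk 1: at line 1 remove [yxvf,yxeq] add [loi] -> 11 lines: pspdf loi tbsl esbsj itjc hmncn okd xdi fsvg jsgzq yfvlg
Hunk 2: at line 2 remove [tbsl] add [pqpl,syf] -> 12 lines: pspdf loi pqpl syf esbsj itjc hmncn okd xdi fsvg jsgzq yfvlg
Hunk 3: at line 4 remove [itjc,hmncn,okd] add [ncl] -> 10 lines: pspdf loi pqpl syf esbsj ncl xdi fsvg jsgzq yfvlg
Hunk 4: at line 1 remove [pqpl,syf,esbsj] add [ozcmc] -> 8 lines: pspdf loi ozcmc ncl xdi fsvg jsgzq yfvlg

Answer: pspdf
loi
ozcmc
ncl
xdi
fsvg
jsgzq
yfvlg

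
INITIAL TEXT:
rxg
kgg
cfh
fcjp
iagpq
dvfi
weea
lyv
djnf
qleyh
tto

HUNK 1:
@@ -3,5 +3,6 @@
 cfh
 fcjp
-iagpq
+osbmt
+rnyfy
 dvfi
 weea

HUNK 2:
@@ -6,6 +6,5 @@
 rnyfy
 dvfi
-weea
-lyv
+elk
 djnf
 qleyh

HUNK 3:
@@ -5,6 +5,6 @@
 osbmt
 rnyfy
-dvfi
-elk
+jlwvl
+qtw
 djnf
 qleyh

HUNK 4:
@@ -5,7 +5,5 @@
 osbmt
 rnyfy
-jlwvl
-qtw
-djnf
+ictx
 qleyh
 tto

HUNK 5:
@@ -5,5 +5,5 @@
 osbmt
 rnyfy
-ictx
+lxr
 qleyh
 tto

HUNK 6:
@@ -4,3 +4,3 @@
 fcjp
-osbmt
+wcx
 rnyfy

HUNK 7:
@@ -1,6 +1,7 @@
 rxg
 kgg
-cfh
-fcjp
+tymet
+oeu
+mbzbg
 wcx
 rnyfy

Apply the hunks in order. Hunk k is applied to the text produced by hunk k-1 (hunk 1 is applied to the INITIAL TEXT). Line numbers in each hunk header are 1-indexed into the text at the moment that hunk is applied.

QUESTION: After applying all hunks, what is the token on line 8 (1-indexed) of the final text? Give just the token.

Answer: lxr

Derivation:
Hunk 1: at line 3 remove [iagpq] add [osbmt,rnyfy] -> 12 lines: rxg kgg cfh fcjp osbmt rnyfy dvfi weea lyv djnf qleyh tto
Hunk 2: at line 6 remove [weea,lyv] add [elk] -> 11 lines: rxg kgg cfh fcjp osbmt rnyfy dvfi elk djnf qleyh tto
Hunk 3: at line 5 remove [dvfi,elk] add [jlwvl,qtw] -> 11 lines: rxg kgg cfh fcjp osbmt rnyfy jlwvl qtw djnf qleyh tto
Hunk 4: at line 5 remove [jlwvl,qtw,djnf] add [ictx] -> 9 lines: rxg kgg cfh fcjp osbmt rnyfy ictx qleyh tto
Hunk 5: at line 5 remove [ictx] add [lxr] -> 9 lines: rxg kgg cfh fcjp osbmt rnyfy lxr qleyh tto
Hunk 6: at line 4 remove [osbmt] add [wcx] -> 9 lines: rxg kgg cfh fcjp wcx rnyfy lxr qleyh tto
Hunk 7: at line 1 remove [cfh,fcjp] add [tymet,oeu,mbzbg] -> 10 lines: rxg kgg tymet oeu mbzbg wcx rnyfy lxr qleyh tto
Final line 8: lxr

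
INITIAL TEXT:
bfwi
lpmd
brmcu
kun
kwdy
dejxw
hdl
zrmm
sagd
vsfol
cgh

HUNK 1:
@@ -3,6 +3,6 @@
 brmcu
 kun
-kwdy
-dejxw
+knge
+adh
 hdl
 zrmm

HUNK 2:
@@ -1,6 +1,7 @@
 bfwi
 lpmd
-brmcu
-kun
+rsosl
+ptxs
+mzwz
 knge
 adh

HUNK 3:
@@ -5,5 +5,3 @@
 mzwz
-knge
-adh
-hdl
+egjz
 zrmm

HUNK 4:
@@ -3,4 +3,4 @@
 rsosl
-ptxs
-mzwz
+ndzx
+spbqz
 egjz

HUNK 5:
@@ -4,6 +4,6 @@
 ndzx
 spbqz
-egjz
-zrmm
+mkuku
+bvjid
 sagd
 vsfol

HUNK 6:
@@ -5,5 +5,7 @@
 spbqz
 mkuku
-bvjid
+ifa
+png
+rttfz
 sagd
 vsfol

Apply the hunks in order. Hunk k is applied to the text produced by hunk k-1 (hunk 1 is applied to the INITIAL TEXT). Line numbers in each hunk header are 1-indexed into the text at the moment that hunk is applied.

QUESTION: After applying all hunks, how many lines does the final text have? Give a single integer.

Hunk 1: at line 3 remove [kwdy,dejxw] add [knge,adh] -> 11 lines: bfwi lpmd brmcu kun knge adh hdl zrmm sagd vsfol cgh
Hunk 2: at line 1 remove [brmcu,kun] add [rsosl,ptxs,mzwz] -> 12 lines: bfwi lpmd rsosl ptxs mzwz knge adh hdl zrmm sagd vsfol cgh
Hunk 3: at line 5 remove [knge,adh,hdl] add [egjz] -> 10 lines: bfwi lpmd rsosl ptxs mzwz egjz zrmm sagd vsfol cgh
Hunk 4: at line 3 remove [ptxs,mzwz] add [ndzx,spbqz] -> 10 lines: bfwi lpmd rsosl ndzx spbqz egjz zrmm sagd vsfol cgh
Hunk 5: at line 4 remove [egjz,zrmm] add [mkuku,bvjid] -> 10 lines: bfwi lpmd rsosl ndzx spbqz mkuku bvjid sagd vsfol cgh
Hunk 6: at line 5 remove [bvjid] add [ifa,png,rttfz] -> 12 lines: bfwi lpmd rsosl ndzx spbqz mkuku ifa png rttfz sagd vsfol cgh
Final line count: 12

Answer: 12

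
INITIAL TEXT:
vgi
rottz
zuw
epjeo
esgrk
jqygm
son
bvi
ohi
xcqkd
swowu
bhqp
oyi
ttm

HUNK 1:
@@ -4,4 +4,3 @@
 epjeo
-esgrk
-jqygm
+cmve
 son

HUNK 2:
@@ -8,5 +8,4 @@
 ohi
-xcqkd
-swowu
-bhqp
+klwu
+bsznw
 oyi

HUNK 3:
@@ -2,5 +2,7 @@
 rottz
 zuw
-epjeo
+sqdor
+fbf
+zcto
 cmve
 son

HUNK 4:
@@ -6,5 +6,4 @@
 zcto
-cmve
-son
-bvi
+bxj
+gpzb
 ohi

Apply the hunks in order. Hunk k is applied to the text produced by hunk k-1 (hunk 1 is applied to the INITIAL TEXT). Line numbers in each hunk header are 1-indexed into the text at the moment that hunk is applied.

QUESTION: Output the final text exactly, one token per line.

Answer: vgi
rottz
zuw
sqdor
fbf
zcto
bxj
gpzb
ohi
klwu
bsznw
oyi
ttm

Derivation:
Hunk 1: at line 4 remove [esgrk,jqygm] add [cmve] -> 13 lines: vgi rottz zuw epjeo cmve son bvi ohi xcqkd swowu bhqp oyi ttm
Hunk 2: at line 8 remove [xcqkd,swowu,bhqp] add [klwu,bsznw] -> 12 lines: vgi rottz zuw epjeo cmve son bvi ohi klwu bsznw oyi ttm
Hunk 3: at line 2 remove [epjeo] add [sqdor,fbf,zcto] -> 14 lines: vgi rottz zuw sqdor fbf zcto cmve son bvi ohi klwu bsznw oyi ttm
Hunk 4: at line 6 remove [cmve,son,bvi] add [bxj,gpzb] -> 13 lines: vgi rottz zuw sqdor fbf zcto bxj gpzb ohi klwu bsznw oyi ttm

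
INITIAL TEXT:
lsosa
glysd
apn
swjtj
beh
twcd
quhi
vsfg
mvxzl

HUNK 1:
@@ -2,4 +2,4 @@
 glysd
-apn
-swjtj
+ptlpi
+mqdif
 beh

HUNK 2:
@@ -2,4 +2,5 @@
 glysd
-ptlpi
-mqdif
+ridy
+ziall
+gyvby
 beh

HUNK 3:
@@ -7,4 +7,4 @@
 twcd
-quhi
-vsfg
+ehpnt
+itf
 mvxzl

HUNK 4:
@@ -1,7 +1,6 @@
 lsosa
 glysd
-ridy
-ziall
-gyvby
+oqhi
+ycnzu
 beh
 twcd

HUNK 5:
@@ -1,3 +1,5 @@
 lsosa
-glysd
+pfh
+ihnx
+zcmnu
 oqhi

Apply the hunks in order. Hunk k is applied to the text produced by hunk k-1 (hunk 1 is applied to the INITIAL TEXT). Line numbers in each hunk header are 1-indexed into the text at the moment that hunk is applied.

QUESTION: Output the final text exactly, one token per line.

Hunk 1: at line 2 remove [apn,swjtj] add [ptlpi,mqdif] -> 9 lines: lsosa glysd ptlpi mqdif beh twcd quhi vsfg mvxzl
Hunk 2: at line 2 remove [ptlpi,mqdif] add [ridy,ziall,gyvby] -> 10 lines: lsosa glysd ridy ziall gyvby beh twcd quhi vsfg mvxzl
Hunk 3: at line 7 remove [quhi,vsfg] add [ehpnt,itf] -> 10 lines: lsosa glysd ridy ziall gyvby beh twcd ehpnt itf mvxzl
Hunk 4: at line 1 remove [ridy,ziall,gyvby] add [oqhi,ycnzu] -> 9 lines: lsosa glysd oqhi ycnzu beh twcd ehpnt itf mvxzl
Hunk 5: at line 1 remove [glysd] add [pfh,ihnx,zcmnu] -> 11 lines: lsosa pfh ihnx zcmnu oqhi ycnzu beh twcd ehpnt itf mvxzl

Answer: lsosa
pfh
ihnx
zcmnu
oqhi
ycnzu
beh
twcd
ehpnt
itf
mvxzl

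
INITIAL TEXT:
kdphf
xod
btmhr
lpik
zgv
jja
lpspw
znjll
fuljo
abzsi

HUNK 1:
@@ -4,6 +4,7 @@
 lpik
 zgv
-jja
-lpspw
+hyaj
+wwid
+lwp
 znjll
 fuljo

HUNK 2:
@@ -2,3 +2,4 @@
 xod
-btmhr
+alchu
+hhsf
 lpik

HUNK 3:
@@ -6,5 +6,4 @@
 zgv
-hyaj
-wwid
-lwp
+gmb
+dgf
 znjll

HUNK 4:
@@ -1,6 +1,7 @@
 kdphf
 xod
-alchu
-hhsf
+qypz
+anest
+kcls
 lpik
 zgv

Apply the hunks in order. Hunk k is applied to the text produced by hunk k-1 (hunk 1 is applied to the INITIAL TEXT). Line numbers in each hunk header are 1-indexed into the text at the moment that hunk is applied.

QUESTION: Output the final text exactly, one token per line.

Answer: kdphf
xod
qypz
anest
kcls
lpik
zgv
gmb
dgf
znjll
fuljo
abzsi

Derivation:
Hunk 1: at line 4 remove [jja,lpspw] add [hyaj,wwid,lwp] -> 11 lines: kdphf xod btmhr lpik zgv hyaj wwid lwp znjll fuljo abzsi
Hunk 2: at line 2 remove [btmhr] add [alchu,hhsf] -> 12 lines: kdphf xod alchu hhsf lpik zgv hyaj wwid lwp znjll fuljo abzsi
Hunk 3: at line 6 remove [hyaj,wwid,lwp] add [gmb,dgf] -> 11 lines: kdphf xod alchu hhsf lpik zgv gmb dgf znjll fuljo abzsi
Hunk 4: at line 1 remove [alchu,hhsf] add [qypz,anest,kcls] -> 12 lines: kdphf xod qypz anest kcls lpik zgv gmb dgf znjll fuljo abzsi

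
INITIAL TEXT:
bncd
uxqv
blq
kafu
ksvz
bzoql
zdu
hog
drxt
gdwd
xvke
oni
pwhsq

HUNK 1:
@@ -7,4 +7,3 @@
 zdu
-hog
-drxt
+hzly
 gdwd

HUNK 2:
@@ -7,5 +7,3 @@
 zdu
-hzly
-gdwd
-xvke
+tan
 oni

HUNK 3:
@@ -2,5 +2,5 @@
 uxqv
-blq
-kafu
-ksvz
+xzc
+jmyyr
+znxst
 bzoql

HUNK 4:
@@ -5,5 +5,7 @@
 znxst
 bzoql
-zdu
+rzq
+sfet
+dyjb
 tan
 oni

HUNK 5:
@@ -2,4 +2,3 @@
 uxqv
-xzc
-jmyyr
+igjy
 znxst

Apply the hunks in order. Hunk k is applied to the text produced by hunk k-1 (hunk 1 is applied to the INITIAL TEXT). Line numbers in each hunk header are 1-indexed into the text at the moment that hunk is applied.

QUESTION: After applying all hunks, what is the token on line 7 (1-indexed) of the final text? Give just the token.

Answer: sfet

Derivation:
Hunk 1: at line 7 remove [hog,drxt] add [hzly] -> 12 lines: bncd uxqv blq kafu ksvz bzoql zdu hzly gdwd xvke oni pwhsq
Hunk 2: at line 7 remove [hzly,gdwd,xvke] add [tan] -> 10 lines: bncd uxqv blq kafu ksvz bzoql zdu tan oni pwhsq
Hunk 3: at line 2 remove [blq,kafu,ksvz] add [xzc,jmyyr,znxst] -> 10 lines: bncd uxqv xzc jmyyr znxst bzoql zdu tan oni pwhsq
Hunk 4: at line 5 remove [zdu] add [rzq,sfet,dyjb] -> 12 lines: bncd uxqv xzc jmyyr znxst bzoql rzq sfet dyjb tan oni pwhsq
Hunk 5: at line 2 remove [xzc,jmyyr] add [igjy] -> 11 lines: bncd uxqv igjy znxst bzoql rzq sfet dyjb tan oni pwhsq
Final line 7: sfet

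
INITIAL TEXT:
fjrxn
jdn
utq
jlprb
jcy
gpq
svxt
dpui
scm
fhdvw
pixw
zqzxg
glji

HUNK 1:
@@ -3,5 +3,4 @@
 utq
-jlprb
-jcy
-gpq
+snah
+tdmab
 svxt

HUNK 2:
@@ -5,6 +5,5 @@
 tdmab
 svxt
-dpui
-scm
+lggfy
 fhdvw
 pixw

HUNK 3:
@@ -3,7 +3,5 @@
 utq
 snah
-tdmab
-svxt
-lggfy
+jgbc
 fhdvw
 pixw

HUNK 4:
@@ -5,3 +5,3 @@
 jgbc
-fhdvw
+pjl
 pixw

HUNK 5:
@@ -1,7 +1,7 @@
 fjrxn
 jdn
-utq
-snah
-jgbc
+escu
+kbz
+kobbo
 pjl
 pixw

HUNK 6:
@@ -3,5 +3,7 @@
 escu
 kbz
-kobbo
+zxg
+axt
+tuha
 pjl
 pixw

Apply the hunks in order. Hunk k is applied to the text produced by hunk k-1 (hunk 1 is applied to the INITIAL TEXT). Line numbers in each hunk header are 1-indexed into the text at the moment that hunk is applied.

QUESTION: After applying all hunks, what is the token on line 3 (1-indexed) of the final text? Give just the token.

Hunk 1: at line 3 remove [jlprb,jcy,gpq] add [snah,tdmab] -> 12 lines: fjrxn jdn utq snah tdmab svxt dpui scm fhdvw pixw zqzxg glji
Hunk 2: at line 5 remove [dpui,scm] add [lggfy] -> 11 lines: fjrxn jdn utq snah tdmab svxt lggfy fhdvw pixw zqzxg glji
Hunk 3: at line 3 remove [tdmab,svxt,lggfy] add [jgbc] -> 9 lines: fjrxn jdn utq snah jgbc fhdvw pixw zqzxg glji
Hunk 4: at line 5 remove [fhdvw] add [pjl] -> 9 lines: fjrxn jdn utq snah jgbc pjl pixw zqzxg glji
Hunk 5: at line 1 remove [utq,snah,jgbc] add [escu,kbz,kobbo] -> 9 lines: fjrxn jdn escu kbz kobbo pjl pixw zqzxg glji
Hunk 6: at line 3 remove [kobbo] add [zxg,axt,tuha] -> 11 lines: fjrxn jdn escu kbz zxg axt tuha pjl pixw zqzxg glji
Final line 3: escu

Answer: escu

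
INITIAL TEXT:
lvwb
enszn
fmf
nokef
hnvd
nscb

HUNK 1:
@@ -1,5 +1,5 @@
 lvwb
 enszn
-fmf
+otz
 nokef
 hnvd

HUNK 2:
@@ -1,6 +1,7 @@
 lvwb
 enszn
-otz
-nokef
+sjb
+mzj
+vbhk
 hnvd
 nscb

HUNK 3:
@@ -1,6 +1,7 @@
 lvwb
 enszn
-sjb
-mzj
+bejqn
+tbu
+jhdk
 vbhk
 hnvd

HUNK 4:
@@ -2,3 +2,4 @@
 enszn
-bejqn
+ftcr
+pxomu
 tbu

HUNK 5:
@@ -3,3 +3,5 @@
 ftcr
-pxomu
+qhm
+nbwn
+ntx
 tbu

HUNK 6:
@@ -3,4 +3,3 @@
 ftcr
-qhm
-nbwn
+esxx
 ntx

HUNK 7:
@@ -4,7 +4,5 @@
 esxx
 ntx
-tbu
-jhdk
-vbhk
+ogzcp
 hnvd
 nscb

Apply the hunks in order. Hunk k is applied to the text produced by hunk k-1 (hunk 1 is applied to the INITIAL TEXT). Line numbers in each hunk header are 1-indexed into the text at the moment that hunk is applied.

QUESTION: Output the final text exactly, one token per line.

Hunk 1: at line 1 remove [fmf] add [otz] -> 6 lines: lvwb enszn otz nokef hnvd nscb
Hunk 2: at line 1 remove [otz,nokef] add [sjb,mzj,vbhk] -> 7 lines: lvwb enszn sjb mzj vbhk hnvd nscb
Hunk 3: at line 1 remove [sjb,mzj] add [bejqn,tbu,jhdk] -> 8 lines: lvwb enszn bejqn tbu jhdk vbhk hnvd nscb
Hunk 4: at line 2 remove [bejqn] add [ftcr,pxomu] -> 9 lines: lvwb enszn ftcr pxomu tbu jhdk vbhk hnvd nscb
Hunk 5: at line 3 remove [pxomu] add [qhm,nbwn,ntx] -> 11 lines: lvwb enszn ftcr qhm nbwn ntx tbu jhdk vbhk hnvd nscb
Hunk 6: at line 3 remove [qhm,nbwn] add [esxx] -> 10 lines: lvwb enszn ftcr esxx ntx tbu jhdk vbhk hnvd nscb
Hunk 7: at line 4 remove [tbu,jhdk,vbhk] add [ogzcp] -> 8 lines: lvwb enszn ftcr esxx ntx ogzcp hnvd nscb

Answer: lvwb
enszn
ftcr
esxx
ntx
ogzcp
hnvd
nscb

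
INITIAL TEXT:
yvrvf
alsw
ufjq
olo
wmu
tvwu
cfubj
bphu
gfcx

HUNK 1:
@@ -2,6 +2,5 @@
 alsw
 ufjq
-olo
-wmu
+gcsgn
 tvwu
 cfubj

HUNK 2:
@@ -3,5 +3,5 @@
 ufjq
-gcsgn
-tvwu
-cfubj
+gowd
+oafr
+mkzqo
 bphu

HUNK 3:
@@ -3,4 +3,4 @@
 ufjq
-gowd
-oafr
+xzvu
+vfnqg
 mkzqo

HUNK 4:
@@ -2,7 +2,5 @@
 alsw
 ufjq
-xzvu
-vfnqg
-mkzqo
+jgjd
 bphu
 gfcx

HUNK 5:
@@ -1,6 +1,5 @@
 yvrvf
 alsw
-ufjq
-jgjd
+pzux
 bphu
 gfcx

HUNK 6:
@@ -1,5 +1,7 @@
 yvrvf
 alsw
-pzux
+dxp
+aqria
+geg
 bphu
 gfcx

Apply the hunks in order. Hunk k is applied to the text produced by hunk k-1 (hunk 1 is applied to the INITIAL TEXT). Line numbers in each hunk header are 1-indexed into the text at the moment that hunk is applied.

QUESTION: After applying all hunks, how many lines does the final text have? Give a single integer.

Hunk 1: at line 2 remove [olo,wmu] add [gcsgn] -> 8 lines: yvrvf alsw ufjq gcsgn tvwu cfubj bphu gfcx
Hunk 2: at line 3 remove [gcsgn,tvwu,cfubj] add [gowd,oafr,mkzqo] -> 8 lines: yvrvf alsw ufjq gowd oafr mkzqo bphu gfcx
Hunk 3: at line 3 remove [gowd,oafr] add [xzvu,vfnqg] -> 8 lines: yvrvf alsw ufjq xzvu vfnqg mkzqo bphu gfcx
Hunk 4: at line 2 remove [xzvu,vfnqg,mkzqo] add [jgjd] -> 6 lines: yvrvf alsw ufjq jgjd bphu gfcx
Hunk 5: at line 1 remove [ufjq,jgjd] add [pzux] -> 5 lines: yvrvf alsw pzux bphu gfcx
Hunk 6: at line 1 remove [pzux] add [dxp,aqria,geg] -> 7 lines: yvrvf alsw dxp aqria geg bphu gfcx
Final line count: 7

Answer: 7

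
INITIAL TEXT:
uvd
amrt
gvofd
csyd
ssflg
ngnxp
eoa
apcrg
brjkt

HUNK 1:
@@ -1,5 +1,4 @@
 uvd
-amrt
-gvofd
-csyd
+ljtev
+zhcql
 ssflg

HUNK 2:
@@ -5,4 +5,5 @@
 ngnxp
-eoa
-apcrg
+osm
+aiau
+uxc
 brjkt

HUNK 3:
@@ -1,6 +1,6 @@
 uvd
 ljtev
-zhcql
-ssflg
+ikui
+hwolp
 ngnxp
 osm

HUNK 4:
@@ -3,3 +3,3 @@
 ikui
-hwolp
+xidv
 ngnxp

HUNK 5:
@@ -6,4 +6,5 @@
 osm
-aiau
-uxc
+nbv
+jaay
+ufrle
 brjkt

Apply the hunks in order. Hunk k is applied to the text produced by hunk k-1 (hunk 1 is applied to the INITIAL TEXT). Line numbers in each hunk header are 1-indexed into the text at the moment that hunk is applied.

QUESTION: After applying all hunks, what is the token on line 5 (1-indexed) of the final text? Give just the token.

Answer: ngnxp

Derivation:
Hunk 1: at line 1 remove [amrt,gvofd,csyd] add [ljtev,zhcql] -> 8 lines: uvd ljtev zhcql ssflg ngnxp eoa apcrg brjkt
Hunk 2: at line 5 remove [eoa,apcrg] add [osm,aiau,uxc] -> 9 lines: uvd ljtev zhcql ssflg ngnxp osm aiau uxc brjkt
Hunk 3: at line 1 remove [zhcql,ssflg] add [ikui,hwolp] -> 9 lines: uvd ljtev ikui hwolp ngnxp osm aiau uxc brjkt
Hunk 4: at line 3 remove [hwolp] add [xidv] -> 9 lines: uvd ljtev ikui xidv ngnxp osm aiau uxc brjkt
Hunk 5: at line 6 remove [aiau,uxc] add [nbv,jaay,ufrle] -> 10 lines: uvd ljtev ikui xidv ngnxp osm nbv jaay ufrle brjkt
Final line 5: ngnxp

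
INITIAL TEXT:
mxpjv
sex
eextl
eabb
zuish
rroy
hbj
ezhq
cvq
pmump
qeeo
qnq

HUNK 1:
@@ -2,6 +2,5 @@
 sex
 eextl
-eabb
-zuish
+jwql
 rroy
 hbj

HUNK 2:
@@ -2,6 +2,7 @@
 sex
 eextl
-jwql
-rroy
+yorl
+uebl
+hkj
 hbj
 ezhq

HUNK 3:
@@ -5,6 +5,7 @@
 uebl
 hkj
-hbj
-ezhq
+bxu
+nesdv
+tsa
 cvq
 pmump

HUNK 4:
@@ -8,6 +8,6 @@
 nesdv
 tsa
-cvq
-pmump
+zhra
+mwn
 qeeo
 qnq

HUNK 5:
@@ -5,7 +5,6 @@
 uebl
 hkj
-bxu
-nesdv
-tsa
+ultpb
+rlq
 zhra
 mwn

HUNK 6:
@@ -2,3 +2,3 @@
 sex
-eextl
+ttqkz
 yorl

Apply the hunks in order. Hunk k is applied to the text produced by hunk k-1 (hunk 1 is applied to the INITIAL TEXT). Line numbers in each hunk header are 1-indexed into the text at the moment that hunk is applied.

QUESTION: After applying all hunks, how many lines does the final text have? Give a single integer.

Answer: 12

Derivation:
Hunk 1: at line 2 remove [eabb,zuish] add [jwql] -> 11 lines: mxpjv sex eextl jwql rroy hbj ezhq cvq pmump qeeo qnq
Hunk 2: at line 2 remove [jwql,rroy] add [yorl,uebl,hkj] -> 12 lines: mxpjv sex eextl yorl uebl hkj hbj ezhq cvq pmump qeeo qnq
Hunk 3: at line 5 remove [hbj,ezhq] add [bxu,nesdv,tsa] -> 13 lines: mxpjv sex eextl yorl uebl hkj bxu nesdv tsa cvq pmump qeeo qnq
Hunk 4: at line 8 remove [cvq,pmump] add [zhra,mwn] -> 13 lines: mxpjv sex eextl yorl uebl hkj bxu nesdv tsa zhra mwn qeeo qnq
Hunk 5: at line 5 remove [bxu,nesdv,tsa] add [ultpb,rlq] -> 12 lines: mxpjv sex eextl yorl uebl hkj ultpb rlq zhra mwn qeeo qnq
Hunk 6: at line 2 remove [eextl] add [ttqkz] -> 12 lines: mxpjv sex ttqkz yorl uebl hkj ultpb rlq zhra mwn qeeo qnq
Final line count: 12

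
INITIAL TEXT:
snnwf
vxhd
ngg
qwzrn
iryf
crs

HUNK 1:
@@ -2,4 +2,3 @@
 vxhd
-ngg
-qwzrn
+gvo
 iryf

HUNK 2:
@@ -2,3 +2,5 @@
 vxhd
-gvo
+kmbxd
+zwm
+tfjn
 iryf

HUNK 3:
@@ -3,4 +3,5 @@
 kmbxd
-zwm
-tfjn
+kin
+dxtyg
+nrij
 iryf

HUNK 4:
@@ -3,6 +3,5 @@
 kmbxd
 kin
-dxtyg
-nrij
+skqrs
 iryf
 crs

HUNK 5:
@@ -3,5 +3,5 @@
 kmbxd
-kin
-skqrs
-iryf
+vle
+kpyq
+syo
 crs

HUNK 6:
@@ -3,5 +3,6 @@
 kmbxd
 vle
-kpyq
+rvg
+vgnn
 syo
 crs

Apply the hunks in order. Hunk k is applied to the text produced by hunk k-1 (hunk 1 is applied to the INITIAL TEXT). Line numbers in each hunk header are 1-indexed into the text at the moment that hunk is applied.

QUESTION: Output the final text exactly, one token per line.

Hunk 1: at line 2 remove [ngg,qwzrn] add [gvo] -> 5 lines: snnwf vxhd gvo iryf crs
Hunk 2: at line 2 remove [gvo] add [kmbxd,zwm,tfjn] -> 7 lines: snnwf vxhd kmbxd zwm tfjn iryf crs
Hunk 3: at line 3 remove [zwm,tfjn] add [kin,dxtyg,nrij] -> 8 lines: snnwf vxhd kmbxd kin dxtyg nrij iryf crs
Hunk 4: at line 3 remove [dxtyg,nrij] add [skqrs] -> 7 lines: snnwf vxhd kmbxd kin skqrs iryf crs
Hunk 5: at line 3 remove [kin,skqrs,iryf] add [vle,kpyq,syo] -> 7 lines: snnwf vxhd kmbxd vle kpyq syo crs
Hunk 6: at line 3 remove [kpyq] add [rvg,vgnn] -> 8 lines: snnwf vxhd kmbxd vle rvg vgnn syo crs

Answer: snnwf
vxhd
kmbxd
vle
rvg
vgnn
syo
crs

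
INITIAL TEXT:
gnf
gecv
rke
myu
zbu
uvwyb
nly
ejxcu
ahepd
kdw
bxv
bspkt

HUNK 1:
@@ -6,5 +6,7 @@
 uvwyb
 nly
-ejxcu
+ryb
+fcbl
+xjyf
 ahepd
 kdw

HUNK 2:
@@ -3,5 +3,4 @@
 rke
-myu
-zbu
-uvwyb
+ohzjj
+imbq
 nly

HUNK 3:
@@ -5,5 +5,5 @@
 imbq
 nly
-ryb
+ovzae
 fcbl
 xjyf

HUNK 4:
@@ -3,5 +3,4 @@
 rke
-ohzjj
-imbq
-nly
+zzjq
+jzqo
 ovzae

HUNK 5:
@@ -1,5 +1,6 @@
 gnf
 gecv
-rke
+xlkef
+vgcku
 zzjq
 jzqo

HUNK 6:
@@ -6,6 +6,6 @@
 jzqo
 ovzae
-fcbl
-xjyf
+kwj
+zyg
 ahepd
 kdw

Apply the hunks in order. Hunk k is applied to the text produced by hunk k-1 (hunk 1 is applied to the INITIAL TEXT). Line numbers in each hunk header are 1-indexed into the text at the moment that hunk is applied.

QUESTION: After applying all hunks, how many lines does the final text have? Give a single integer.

Answer: 13

Derivation:
Hunk 1: at line 6 remove [ejxcu] add [ryb,fcbl,xjyf] -> 14 lines: gnf gecv rke myu zbu uvwyb nly ryb fcbl xjyf ahepd kdw bxv bspkt
Hunk 2: at line 3 remove [myu,zbu,uvwyb] add [ohzjj,imbq] -> 13 lines: gnf gecv rke ohzjj imbq nly ryb fcbl xjyf ahepd kdw bxv bspkt
Hunk 3: at line 5 remove [ryb] add [ovzae] -> 13 lines: gnf gecv rke ohzjj imbq nly ovzae fcbl xjyf ahepd kdw bxv bspkt
Hunk 4: at line 3 remove [ohzjj,imbq,nly] add [zzjq,jzqo] -> 12 lines: gnf gecv rke zzjq jzqo ovzae fcbl xjyf ahepd kdw bxv bspkt
Hunk 5: at line 1 remove [rke] add [xlkef,vgcku] -> 13 lines: gnf gecv xlkef vgcku zzjq jzqo ovzae fcbl xjyf ahepd kdw bxv bspkt
Hunk 6: at line 6 remove [fcbl,xjyf] add [kwj,zyg] -> 13 lines: gnf gecv xlkef vgcku zzjq jzqo ovzae kwj zyg ahepd kdw bxv bspkt
Final line count: 13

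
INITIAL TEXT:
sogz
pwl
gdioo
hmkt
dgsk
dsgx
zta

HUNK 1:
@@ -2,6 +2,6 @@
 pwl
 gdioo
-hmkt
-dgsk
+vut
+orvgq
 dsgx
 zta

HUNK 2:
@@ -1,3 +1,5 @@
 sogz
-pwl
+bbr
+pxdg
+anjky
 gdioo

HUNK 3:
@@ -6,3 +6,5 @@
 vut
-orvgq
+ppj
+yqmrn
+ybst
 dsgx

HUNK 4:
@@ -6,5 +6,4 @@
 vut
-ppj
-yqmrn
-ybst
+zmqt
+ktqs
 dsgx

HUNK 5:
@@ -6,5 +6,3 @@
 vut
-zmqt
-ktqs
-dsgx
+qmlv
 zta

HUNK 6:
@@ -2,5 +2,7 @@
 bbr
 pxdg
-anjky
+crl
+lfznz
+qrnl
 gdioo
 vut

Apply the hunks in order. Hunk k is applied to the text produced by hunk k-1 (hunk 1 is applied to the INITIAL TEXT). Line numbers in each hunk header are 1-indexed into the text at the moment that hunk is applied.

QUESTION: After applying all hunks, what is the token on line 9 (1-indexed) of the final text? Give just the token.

Answer: qmlv

Derivation:
Hunk 1: at line 2 remove [hmkt,dgsk] add [vut,orvgq] -> 7 lines: sogz pwl gdioo vut orvgq dsgx zta
Hunk 2: at line 1 remove [pwl] add [bbr,pxdg,anjky] -> 9 lines: sogz bbr pxdg anjky gdioo vut orvgq dsgx zta
Hunk 3: at line 6 remove [orvgq] add [ppj,yqmrn,ybst] -> 11 lines: sogz bbr pxdg anjky gdioo vut ppj yqmrn ybst dsgx zta
Hunk 4: at line 6 remove [ppj,yqmrn,ybst] add [zmqt,ktqs] -> 10 lines: sogz bbr pxdg anjky gdioo vut zmqt ktqs dsgx zta
Hunk 5: at line 6 remove [zmqt,ktqs,dsgx] add [qmlv] -> 8 lines: sogz bbr pxdg anjky gdioo vut qmlv zta
Hunk 6: at line 2 remove [anjky] add [crl,lfznz,qrnl] -> 10 lines: sogz bbr pxdg crl lfznz qrnl gdioo vut qmlv zta
Final line 9: qmlv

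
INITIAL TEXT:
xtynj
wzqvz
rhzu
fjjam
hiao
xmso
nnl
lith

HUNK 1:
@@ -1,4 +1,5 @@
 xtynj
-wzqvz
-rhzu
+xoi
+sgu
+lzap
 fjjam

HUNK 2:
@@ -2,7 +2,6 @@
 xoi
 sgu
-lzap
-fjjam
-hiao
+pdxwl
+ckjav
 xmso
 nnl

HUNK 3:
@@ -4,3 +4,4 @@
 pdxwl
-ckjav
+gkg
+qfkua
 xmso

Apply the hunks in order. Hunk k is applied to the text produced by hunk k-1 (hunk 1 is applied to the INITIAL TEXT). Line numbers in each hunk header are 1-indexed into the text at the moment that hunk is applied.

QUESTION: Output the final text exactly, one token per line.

Hunk 1: at line 1 remove [wzqvz,rhzu] add [xoi,sgu,lzap] -> 9 lines: xtynj xoi sgu lzap fjjam hiao xmso nnl lith
Hunk 2: at line 2 remove [lzap,fjjam,hiao] add [pdxwl,ckjav] -> 8 lines: xtynj xoi sgu pdxwl ckjav xmso nnl lith
Hunk 3: at line 4 remove [ckjav] add [gkg,qfkua] -> 9 lines: xtynj xoi sgu pdxwl gkg qfkua xmso nnl lith

Answer: xtynj
xoi
sgu
pdxwl
gkg
qfkua
xmso
nnl
lith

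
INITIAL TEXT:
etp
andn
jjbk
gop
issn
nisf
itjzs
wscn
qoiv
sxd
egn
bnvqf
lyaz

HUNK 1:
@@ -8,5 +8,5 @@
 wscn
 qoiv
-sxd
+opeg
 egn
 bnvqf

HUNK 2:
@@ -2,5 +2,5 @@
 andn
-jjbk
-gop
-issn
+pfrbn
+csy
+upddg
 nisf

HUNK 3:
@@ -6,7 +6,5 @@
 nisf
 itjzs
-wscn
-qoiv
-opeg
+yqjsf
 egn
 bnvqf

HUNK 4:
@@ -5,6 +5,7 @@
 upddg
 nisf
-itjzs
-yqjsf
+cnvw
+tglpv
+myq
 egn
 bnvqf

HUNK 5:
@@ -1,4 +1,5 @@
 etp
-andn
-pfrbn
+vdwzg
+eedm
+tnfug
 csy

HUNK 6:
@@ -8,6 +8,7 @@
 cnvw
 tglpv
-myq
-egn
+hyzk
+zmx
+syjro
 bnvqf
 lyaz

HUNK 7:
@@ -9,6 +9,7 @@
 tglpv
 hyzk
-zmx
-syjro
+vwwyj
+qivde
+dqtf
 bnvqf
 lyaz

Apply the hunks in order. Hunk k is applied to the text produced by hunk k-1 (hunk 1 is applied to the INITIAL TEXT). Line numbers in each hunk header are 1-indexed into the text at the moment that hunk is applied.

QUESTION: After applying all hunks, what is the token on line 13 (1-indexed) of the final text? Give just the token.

Hunk 1: at line 8 remove [sxd] add [opeg] -> 13 lines: etp andn jjbk gop issn nisf itjzs wscn qoiv opeg egn bnvqf lyaz
Hunk 2: at line 2 remove [jjbk,gop,issn] add [pfrbn,csy,upddg] -> 13 lines: etp andn pfrbn csy upddg nisf itjzs wscn qoiv opeg egn bnvqf lyaz
Hunk 3: at line 6 remove [wscn,qoiv,opeg] add [yqjsf] -> 11 lines: etp andn pfrbn csy upddg nisf itjzs yqjsf egn bnvqf lyaz
Hunk 4: at line 5 remove [itjzs,yqjsf] add [cnvw,tglpv,myq] -> 12 lines: etp andn pfrbn csy upddg nisf cnvw tglpv myq egn bnvqf lyaz
Hunk 5: at line 1 remove [andn,pfrbn] add [vdwzg,eedm,tnfug] -> 13 lines: etp vdwzg eedm tnfug csy upddg nisf cnvw tglpv myq egn bnvqf lyaz
Hunk 6: at line 8 remove [myq,egn] add [hyzk,zmx,syjro] -> 14 lines: etp vdwzg eedm tnfug csy upddg nisf cnvw tglpv hyzk zmx syjro bnvqf lyaz
Hunk 7: at line 9 remove [zmx,syjro] add [vwwyj,qivde,dqtf] -> 15 lines: etp vdwzg eedm tnfug csy upddg nisf cnvw tglpv hyzk vwwyj qivde dqtf bnvqf lyaz
Final line 13: dqtf

Answer: dqtf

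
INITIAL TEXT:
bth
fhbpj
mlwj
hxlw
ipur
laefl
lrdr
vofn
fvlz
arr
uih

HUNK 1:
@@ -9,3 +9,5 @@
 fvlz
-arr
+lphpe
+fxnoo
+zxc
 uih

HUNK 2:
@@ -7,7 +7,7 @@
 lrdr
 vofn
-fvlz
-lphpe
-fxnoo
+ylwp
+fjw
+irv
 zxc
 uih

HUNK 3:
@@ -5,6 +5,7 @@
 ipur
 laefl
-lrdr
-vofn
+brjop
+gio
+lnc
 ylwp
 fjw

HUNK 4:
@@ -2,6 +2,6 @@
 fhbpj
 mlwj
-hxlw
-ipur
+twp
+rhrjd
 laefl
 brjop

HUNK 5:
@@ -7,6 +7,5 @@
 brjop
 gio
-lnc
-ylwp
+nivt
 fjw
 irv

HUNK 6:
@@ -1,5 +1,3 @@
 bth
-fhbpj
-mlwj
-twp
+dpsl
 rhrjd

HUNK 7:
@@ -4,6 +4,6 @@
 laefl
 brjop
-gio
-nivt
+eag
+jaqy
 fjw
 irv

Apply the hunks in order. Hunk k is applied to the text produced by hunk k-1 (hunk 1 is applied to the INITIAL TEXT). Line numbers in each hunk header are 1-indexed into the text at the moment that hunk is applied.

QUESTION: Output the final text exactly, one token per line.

Answer: bth
dpsl
rhrjd
laefl
brjop
eag
jaqy
fjw
irv
zxc
uih

Derivation:
Hunk 1: at line 9 remove [arr] add [lphpe,fxnoo,zxc] -> 13 lines: bth fhbpj mlwj hxlw ipur laefl lrdr vofn fvlz lphpe fxnoo zxc uih
Hunk 2: at line 7 remove [fvlz,lphpe,fxnoo] add [ylwp,fjw,irv] -> 13 lines: bth fhbpj mlwj hxlw ipur laefl lrdr vofn ylwp fjw irv zxc uih
Hunk 3: at line 5 remove [lrdr,vofn] add [brjop,gio,lnc] -> 14 lines: bth fhbpj mlwj hxlw ipur laefl brjop gio lnc ylwp fjw irv zxc uih
Hunk 4: at line 2 remove [hxlw,ipur] add [twp,rhrjd] -> 14 lines: bth fhbpj mlwj twp rhrjd laefl brjop gio lnc ylwp fjw irv zxc uih
Hunk 5: at line 7 remove [lnc,ylwp] add [nivt] -> 13 lines: bth fhbpj mlwj twp rhrjd laefl brjop gio nivt fjw irv zxc uih
Hunk 6: at line 1 remove [fhbpj,mlwj,twp] add [dpsl] -> 11 lines: bth dpsl rhrjd laefl brjop gio nivt fjw irv zxc uih
Hunk 7: at line 4 remove [gio,nivt] add [eag,jaqy] -> 11 lines: bth dpsl rhrjd laefl brjop eag jaqy fjw irv zxc uih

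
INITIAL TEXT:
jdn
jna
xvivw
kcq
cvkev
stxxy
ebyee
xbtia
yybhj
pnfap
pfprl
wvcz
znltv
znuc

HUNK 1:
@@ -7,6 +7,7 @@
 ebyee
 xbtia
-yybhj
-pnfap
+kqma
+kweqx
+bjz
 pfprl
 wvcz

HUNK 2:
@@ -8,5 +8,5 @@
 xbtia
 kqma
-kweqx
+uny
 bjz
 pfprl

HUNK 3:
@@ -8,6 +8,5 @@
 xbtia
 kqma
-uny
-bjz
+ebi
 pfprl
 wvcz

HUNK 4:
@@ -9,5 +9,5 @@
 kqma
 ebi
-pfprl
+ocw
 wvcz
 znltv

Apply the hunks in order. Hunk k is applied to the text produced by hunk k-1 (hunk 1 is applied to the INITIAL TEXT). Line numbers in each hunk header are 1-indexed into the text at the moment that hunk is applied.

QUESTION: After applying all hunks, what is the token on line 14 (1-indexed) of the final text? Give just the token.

Answer: znuc

Derivation:
Hunk 1: at line 7 remove [yybhj,pnfap] add [kqma,kweqx,bjz] -> 15 lines: jdn jna xvivw kcq cvkev stxxy ebyee xbtia kqma kweqx bjz pfprl wvcz znltv znuc
Hunk 2: at line 8 remove [kweqx] add [uny] -> 15 lines: jdn jna xvivw kcq cvkev stxxy ebyee xbtia kqma uny bjz pfprl wvcz znltv znuc
Hunk 3: at line 8 remove [uny,bjz] add [ebi] -> 14 lines: jdn jna xvivw kcq cvkev stxxy ebyee xbtia kqma ebi pfprl wvcz znltv znuc
Hunk 4: at line 9 remove [pfprl] add [ocw] -> 14 lines: jdn jna xvivw kcq cvkev stxxy ebyee xbtia kqma ebi ocw wvcz znltv znuc
Final line 14: znuc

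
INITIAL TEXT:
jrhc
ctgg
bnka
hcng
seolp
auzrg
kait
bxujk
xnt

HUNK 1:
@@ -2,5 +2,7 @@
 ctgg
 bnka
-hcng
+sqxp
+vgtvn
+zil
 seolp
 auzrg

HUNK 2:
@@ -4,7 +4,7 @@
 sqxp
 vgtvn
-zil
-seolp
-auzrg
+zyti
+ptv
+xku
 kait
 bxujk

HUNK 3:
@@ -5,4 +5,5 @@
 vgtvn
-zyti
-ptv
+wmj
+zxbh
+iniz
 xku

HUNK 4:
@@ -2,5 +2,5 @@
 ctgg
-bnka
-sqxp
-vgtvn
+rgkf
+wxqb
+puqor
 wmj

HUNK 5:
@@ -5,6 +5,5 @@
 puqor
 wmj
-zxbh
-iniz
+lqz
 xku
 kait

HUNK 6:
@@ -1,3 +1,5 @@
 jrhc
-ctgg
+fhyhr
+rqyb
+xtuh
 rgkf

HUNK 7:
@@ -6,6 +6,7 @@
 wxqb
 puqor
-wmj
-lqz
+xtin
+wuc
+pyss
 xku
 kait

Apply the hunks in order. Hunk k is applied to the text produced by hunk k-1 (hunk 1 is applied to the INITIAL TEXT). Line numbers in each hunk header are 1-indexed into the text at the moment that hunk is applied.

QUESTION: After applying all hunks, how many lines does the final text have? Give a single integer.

Hunk 1: at line 2 remove [hcng] add [sqxp,vgtvn,zil] -> 11 lines: jrhc ctgg bnka sqxp vgtvn zil seolp auzrg kait bxujk xnt
Hunk 2: at line 4 remove [zil,seolp,auzrg] add [zyti,ptv,xku] -> 11 lines: jrhc ctgg bnka sqxp vgtvn zyti ptv xku kait bxujk xnt
Hunk 3: at line 5 remove [zyti,ptv] add [wmj,zxbh,iniz] -> 12 lines: jrhc ctgg bnka sqxp vgtvn wmj zxbh iniz xku kait bxujk xnt
Hunk 4: at line 2 remove [bnka,sqxp,vgtvn] add [rgkf,wxqb,puqor] -> 12 lines: jrhc ctgg rgkf wxqb puqor wmj zxbh iniz xku kait bxujk xnt
Hunk 5: at line 5 remove [zxbh,iniz] add [lqz] -> 11 lines: jrhc ctgg rgkf wxqb puqor wmj lqz xku kait bxujk xnt
Hunk 6: at line 1 remove [ctgg] add [fhyhr,rqyb,xtuh] -> 13 lines: jrhc fhyhr rqyb xtuh rgkf wxqb puqor wmj lqz xku kait bxujk xnt
Hunk 7: at line 6 remove [wmj,lqz] add [xtin,wuc,pyss] -> 14 lines: jrhc fhyhr rqyb xtuh rgkf wxqb puqor xtin wuc pyss xku kait bxujk xnt
Final line count: 14

Answer: 14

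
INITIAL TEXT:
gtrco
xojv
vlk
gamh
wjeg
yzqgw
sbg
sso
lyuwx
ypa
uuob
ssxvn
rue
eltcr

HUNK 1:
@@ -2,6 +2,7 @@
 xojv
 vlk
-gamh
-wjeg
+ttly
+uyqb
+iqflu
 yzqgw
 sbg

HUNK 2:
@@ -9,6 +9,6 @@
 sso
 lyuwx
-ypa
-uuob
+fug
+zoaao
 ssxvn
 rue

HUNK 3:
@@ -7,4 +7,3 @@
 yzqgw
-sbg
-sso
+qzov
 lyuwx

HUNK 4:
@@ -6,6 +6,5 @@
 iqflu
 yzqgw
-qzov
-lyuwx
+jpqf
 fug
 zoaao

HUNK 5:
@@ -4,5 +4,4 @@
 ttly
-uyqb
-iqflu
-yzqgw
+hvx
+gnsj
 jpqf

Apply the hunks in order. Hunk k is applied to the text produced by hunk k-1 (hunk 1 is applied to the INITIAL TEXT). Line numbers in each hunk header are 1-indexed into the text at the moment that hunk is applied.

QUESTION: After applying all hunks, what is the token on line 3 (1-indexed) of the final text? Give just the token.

Hunk 1: at line 2 remove [gamh,wjeg] add [ttly,uyqb,iqflu] -> 15 lines: gtrco xojv vlk ttly uyqb iqflu yzqgw sbg sso lyuwx ypa uuob ssxvn rue eltcr
Hunk 2: at line 9 remove [ypa,uuob] add [fug,zoaao] -> 15 lines: gtrco xojv vlk ttly uyqb iqflu yzqgw sbg sso lyuwx fug zoaao ssxvn rue eltcr
Hunk 3: at line 7 remove [sbg,sso] add [qzov] -> 14 lines: gtrco xojv vlk ttly uyqb iqflu yzqgw qzov lyuwx fug zoaao ssxvn rue eltcr
Hunk 4: at line 6 remove [qzov,lyuwx] add [jpqf] -> 13 lines: gtrco xojv vlk ttly uyqb iqflu yzqgw jpqf fug zoaao ssxvn rue eltcr
Hunk 5: at line 4 remove [uyqb,iqflu,yzqgw] add [hvx,gnsj] -> 12 lines: gtrco xojv vlk ttly hvx gnsj jpqf fug zoaao ssxvn rue eltcr
Final line 3: vlk

Answer: vlk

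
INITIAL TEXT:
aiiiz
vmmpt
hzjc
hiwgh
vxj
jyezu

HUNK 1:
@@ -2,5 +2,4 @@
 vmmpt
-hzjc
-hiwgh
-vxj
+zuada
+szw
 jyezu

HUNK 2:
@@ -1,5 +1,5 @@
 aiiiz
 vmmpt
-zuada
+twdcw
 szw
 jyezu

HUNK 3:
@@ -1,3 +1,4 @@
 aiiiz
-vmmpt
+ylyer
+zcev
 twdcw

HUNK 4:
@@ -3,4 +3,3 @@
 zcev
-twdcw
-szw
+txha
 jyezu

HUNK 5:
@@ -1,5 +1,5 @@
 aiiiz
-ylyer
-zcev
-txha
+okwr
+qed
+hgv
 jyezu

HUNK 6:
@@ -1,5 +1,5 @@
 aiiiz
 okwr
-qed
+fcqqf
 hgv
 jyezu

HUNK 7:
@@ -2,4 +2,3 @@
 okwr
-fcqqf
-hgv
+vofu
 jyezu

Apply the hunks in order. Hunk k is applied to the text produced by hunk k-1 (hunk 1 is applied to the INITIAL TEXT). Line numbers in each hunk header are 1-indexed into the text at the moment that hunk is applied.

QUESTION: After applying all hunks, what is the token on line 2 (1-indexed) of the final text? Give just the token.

Hunk 1: at line 2 remove [hzjc,hiwgh,vxj] add [zuada,szw] -> 5 lines: aiiiz vmmpt zuada szw jyezu
Hunk 2: at line 1 remove [zuada] add [twdcw] -> 5 lines: aiiiz vmmpt twdcw szw jyezu
Hunk 3: at line 1 remove [vmmpt] add [ylyer,zcev] -> 6 lines: aiiiz ylyer zcev twdcw szw jyezu
Hunk 4: at line 3 remove [twdcw,szw] add [txha] -> 5 lines: aiiiz ylyer zcev txha jyezu
Hunk 5: at line 1 remove [ylyer,zcev,txha] add [okwr,qed,hgv] -> 5 lines: aiiiz okwr qed hgv jyezu
Hunk 6: at line 1 remove [qed] add [fcqqf] -> 5 lines: aiiiz okwr fcqqf hgv jyezu
Hunk 7: at line 2 remove [fcqqf,hgv] add [vofu] -> 4 lines: aiiiz okwr vofu jyezu
Final line 2: okwr

Answer: okwr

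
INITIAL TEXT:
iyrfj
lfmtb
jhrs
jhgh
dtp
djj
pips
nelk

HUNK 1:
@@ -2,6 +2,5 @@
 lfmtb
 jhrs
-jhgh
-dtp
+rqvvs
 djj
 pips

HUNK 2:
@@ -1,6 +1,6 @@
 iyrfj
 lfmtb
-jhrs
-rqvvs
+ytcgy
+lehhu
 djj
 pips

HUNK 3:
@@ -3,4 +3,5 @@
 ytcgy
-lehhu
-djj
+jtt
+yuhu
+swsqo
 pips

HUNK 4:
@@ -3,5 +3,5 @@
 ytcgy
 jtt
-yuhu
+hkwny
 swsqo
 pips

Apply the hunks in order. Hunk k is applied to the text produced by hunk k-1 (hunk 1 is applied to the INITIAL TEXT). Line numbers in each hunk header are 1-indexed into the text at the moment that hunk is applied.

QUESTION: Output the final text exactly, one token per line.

Hunk 1: at line 2 remove [jhgh,dtp] add [rqvvs] -> 7 lines: iyrfj lfmtb jhrs rqvvs djj pips nelk
Hunk 2: at line 1 remove [jhrs,rqvvs] add [ytcgy,lehhu] -> 7 lines: iyrfj lfmtb ytcgy lehhu djj pips nelk
Hunk 3: at line 3 remove [lehhu,djj] add [jtt,yuhu,swsqo] -> 8 lines: iyrfj lfmtb ytcgy jtt yuhu swsqo pips nelk
Hunk 4: at line 3 remove [yuhu] add [hkwny] -> 8 lines: iyrfj lfmtb ytcgy jtt hkwny swsqo pips nelk

Answer: iyrfj
lfmtb
ytcgy
jtt
hkwny
swsqo
pips
nelk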